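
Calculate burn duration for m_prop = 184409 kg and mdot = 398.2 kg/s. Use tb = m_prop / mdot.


tb = 184409 / 398.2 = 463.1 s

463.1 s


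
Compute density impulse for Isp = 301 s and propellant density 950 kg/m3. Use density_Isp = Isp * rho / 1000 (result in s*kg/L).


rho*Isp = 301 * 950 / 1000 = 286 s*kg/L

286 s*kg/L


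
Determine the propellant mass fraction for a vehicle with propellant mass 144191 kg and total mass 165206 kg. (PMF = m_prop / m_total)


PMF = 144191 / 165206 = 0.873

0.873


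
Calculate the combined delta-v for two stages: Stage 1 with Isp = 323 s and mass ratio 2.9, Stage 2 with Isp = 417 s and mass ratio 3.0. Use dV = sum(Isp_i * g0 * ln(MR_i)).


dV1 = 323 * 9.81 * ln(2.9) = 3373.7 m/s
dV2 = 417 * 9.81 * ln(3.0) = 4494.2 m/s
Total dV = 3373.7 + 4494.2 = 7867.9 m/s ~ 7868 m/s

7868 m/s


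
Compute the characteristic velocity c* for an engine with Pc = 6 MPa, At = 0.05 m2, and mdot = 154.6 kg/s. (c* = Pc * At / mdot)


c* = 6e6 * 0.05 / 154.6 = 1940 m/s

1940 m/s


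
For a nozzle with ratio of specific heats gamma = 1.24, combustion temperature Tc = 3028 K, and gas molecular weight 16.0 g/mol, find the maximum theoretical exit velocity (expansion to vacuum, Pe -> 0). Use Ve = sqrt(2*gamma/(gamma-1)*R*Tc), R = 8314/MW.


R = 8314 / 16.0 = 519.62 J/(kg.K)
Ve = sqrt(2 * 1.24 / (1.24 - 1) * 519.62 * 3028) = 4032 m/s

4032 m/s


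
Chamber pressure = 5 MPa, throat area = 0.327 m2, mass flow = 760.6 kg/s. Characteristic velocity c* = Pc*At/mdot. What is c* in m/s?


c* = 5e6 * 0.327 / 760.6 = 2150 m/s

2150 m/s


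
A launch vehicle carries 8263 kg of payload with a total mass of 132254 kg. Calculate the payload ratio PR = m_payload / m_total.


PR = 8263 / 132254 = 0.0625

0.0625


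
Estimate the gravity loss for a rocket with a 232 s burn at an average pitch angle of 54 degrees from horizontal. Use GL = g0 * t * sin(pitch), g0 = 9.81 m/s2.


GL = 9.81 * 232 * sin(54 deg) = 1841 m/s

1841 m/s


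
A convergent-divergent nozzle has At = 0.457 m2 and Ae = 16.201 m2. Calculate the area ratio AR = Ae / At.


AR = 16.201 / 0.457 = 35.5

35.5


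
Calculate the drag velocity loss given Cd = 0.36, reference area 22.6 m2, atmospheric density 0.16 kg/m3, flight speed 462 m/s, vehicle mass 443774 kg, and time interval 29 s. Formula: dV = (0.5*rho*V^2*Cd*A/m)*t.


D = 0.5 * 0.16 * 462^2 * 0.36 * 22.6 = 138926.43 N
a = 138926.43 / 443774 = 0.3131 m/s2
dV = 0.3131 * 29 = 9.1 m/s

9.1 m/s


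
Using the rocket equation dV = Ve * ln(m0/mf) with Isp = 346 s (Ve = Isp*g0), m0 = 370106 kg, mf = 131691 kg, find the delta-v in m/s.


Ve = 346 * 9.81 = 3394.26 m/s
dV = 3394.26 * ln(370106/131691) = 3507 m/s

3507 m/s


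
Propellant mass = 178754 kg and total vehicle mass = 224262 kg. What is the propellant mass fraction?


PMF = 178754 / 224262 = 0.797

0.797


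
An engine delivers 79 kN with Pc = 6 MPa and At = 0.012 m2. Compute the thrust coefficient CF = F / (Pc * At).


CF = 79000 / (6e6 * 0.012) = 1.1

1.1


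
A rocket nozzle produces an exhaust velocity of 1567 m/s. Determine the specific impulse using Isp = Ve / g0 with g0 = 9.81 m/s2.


Isp = Ve / g0 = 1567 / 9.81 = 159.7 s

159.7 s


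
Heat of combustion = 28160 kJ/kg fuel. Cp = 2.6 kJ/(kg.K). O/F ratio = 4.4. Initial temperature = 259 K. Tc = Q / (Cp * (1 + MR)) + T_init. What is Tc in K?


Tc = 28160 / (2.6 * (1 + 4.4)) + 259 = 2265 K

2265 K


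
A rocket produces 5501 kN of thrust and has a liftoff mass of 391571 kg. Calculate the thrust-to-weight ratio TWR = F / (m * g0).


TWR = 5501000 / (391571 * 9.81) = 1.43

1.43


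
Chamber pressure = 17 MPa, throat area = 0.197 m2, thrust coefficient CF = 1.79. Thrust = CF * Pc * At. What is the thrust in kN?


F = 1.79 * 17e6 * 0.197 = 5.9947e+06 N = 5994.7 kN

5994.7 kN


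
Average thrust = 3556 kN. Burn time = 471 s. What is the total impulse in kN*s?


It = 3556 * 471 = 1674876 kN*s

1674876 kN*s


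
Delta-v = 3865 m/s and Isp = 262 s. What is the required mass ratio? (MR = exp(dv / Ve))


Ve = 262 * 9.81 = 2570.22 m/s
MR = exp(3865 / 2570.22) = 4.499

4.499


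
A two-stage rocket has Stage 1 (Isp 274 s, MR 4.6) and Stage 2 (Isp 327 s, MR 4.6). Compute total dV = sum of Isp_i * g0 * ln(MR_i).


dV1 = 274 * 9.81 * ln(4.6) = 4101.9 m/s
dV2 = 327 * 9.81 * ln(4.6) = 4895.4 m/s
Total dV = 4101.9 + 4895.4 = 8997.3 m/s ~ 8997 m/s

8997 m/s


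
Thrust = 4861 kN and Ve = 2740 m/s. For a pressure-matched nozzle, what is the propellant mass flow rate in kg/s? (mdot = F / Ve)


mdot = F / Ve = 4861000 / 2740 = 1774.1 kg/s

1774.1 kg/s


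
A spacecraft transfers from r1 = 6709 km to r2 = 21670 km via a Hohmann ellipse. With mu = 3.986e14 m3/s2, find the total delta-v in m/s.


V1 = sqrt(mu/r1) = 7707.97 m/s
dV1 = V1*(sqrt(2*r2/(r1+r2)) - 1) = 1817.49 m/s
V2 = sqrt(mu/r2) = 4288.83 m/s
dV2 = V2*(1 - sqrt(2*r1/(r1+r2))) = 1339.77 m/s
Total dV = 3157 m/s

3157 m/s


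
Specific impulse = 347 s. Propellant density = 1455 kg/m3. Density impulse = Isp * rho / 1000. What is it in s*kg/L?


rho*Isp = 347 * 1455 / 1000 = 505 s*kg/L

505 s*kg/L


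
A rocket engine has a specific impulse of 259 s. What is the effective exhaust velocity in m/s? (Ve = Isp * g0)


Ve = Isp * g0 = 259 * 9.81 = 2540.8 m/s

2540.8 m/s


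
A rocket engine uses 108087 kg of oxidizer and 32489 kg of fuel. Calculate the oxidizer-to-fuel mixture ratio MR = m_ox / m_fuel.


MR = 108087 / 32489 = 3.33

3.33


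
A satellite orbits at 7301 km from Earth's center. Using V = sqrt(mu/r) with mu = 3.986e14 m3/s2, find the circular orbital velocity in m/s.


V = sqrt(3.986e14 / 7301000) = 7389 m/s

7389 m/s


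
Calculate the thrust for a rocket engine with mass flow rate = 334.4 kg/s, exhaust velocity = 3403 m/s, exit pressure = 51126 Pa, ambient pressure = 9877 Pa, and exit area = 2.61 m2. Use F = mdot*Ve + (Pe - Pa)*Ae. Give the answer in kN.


F = 334.4 * 3403 + (51126 - 9877) * 2.61 = 1.2456e+06 N = 1245.6 kN

1245.6 kN


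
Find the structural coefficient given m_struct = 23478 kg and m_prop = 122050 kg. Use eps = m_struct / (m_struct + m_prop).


eps = 23478 / (23478 + 122050) = 0.1613

0.1613


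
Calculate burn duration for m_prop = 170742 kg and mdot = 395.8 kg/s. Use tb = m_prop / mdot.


tb = 170742 / 395.8 = 431.4 s

431.4 s


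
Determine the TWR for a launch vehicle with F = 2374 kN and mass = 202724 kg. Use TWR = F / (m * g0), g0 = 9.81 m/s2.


TWR = 2374000 / (202724 * 9.81) = 1.19

1.19


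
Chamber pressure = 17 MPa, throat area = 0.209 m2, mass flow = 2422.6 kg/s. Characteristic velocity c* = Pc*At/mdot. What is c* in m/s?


c* = 17e6 * 0.209 / 2422.6 = 1467 m/s

1467 m/s


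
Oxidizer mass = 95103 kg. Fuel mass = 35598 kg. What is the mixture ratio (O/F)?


MR = 95103 / 35598 = 2.67

2.67


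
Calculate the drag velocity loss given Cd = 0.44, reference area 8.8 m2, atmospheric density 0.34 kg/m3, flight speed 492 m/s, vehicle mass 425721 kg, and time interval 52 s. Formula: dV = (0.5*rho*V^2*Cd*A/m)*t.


D = 0.5 * 0.34 * 492^2 * 0.44 * 8.8 = 159336.21 N
a = 159336.21 / 425721 = 0.3743 m/s2
dV = 0.3743 * 52 = 19.5 m/s

19.5 m/s


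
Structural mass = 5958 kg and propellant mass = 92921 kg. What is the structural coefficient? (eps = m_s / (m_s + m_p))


eps = 5958 / (5958 + 92921) = 0.0603

0.0603


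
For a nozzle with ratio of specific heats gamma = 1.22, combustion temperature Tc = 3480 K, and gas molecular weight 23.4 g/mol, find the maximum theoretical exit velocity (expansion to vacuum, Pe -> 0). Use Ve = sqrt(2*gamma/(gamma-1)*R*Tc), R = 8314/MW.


R = 8314 / 23.4 = 355.3 J/(kg.K)
Ve = sqrt(2 * 1.22 / (1.22 - 1) * 355.3 * 3480) = 3703 m/s

3703 m/s


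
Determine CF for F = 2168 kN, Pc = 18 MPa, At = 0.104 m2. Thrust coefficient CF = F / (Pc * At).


CF = 2168000 / (18e6 * 0.104) = 1.16

1.16


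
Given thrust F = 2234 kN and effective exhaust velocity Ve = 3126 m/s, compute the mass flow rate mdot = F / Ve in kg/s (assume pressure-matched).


mdot = F / Ve = 2234000 / 3126 = 714.7 kg/s

714.7 kg/s


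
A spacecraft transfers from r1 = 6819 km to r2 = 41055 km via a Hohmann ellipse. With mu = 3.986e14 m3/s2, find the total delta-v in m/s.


V1 = sqrt(mu/r1) = 7645.54 m/s
dV1 = V1*(sqrt(2*r2/(r1+r2)) - 1) = 2367.28 m/s
V2 = sqrt(mu/r2) = 3115.92 m/s
dV2 = V2*(1 - sqrt(2*r1/(r1+r2))) = 1452.84 m/s
Total dV = 3820 m/s

3820 m/s


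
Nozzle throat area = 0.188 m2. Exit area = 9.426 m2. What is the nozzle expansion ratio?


AR = 9.426 / 0.188 = 50.1

50.1


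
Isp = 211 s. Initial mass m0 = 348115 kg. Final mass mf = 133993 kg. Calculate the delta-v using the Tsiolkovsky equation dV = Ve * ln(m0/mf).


Ve = 211 * 9.81 = 2069.91 m/s
dV = 2069.91 * ln(348115/133993) = 1976 m/s

1976 m/s


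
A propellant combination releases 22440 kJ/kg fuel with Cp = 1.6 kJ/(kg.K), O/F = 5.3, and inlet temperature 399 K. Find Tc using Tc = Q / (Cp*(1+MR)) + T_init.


Tc = 22440 / (1.6 * (1 + 5.3)) + 399 = 2625 K

2625 K


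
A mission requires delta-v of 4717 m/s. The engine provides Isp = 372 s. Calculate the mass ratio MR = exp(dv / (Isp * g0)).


Ve = 372 * 9.81 = 3649.32 m/s
MR = exp(4717 / 3649.32) = 3.642

3.642


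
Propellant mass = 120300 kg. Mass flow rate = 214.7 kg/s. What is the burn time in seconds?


tb = 120300 / 214.7 = 560.3 s

560.3 s


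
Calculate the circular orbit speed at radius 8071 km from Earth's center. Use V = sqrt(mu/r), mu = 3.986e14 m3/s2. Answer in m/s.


V = sqrt(3.986e14 / 8071000) = 7028 m/s

7028 m/s


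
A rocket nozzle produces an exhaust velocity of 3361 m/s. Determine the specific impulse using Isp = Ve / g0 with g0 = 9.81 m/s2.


Isp = Ve / g0 = 3361 / 9.81 = 342.6 s

342.6 s


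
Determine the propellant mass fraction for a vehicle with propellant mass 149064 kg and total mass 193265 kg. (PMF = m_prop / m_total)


PMF = 149064 / 193265 = 0.771

0.771


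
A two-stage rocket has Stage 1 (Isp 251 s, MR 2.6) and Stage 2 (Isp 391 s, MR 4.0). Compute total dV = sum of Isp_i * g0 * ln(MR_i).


dV1 = 251 * 9.81 * ln(2.6) = 2352.8 m/s
dV2 = 391 * 9.81 * ln(4.0) = 5317.4 m/s
Total dV = 2352.8 + 5317.4 = 7670.2 m/s ~ 7670 m/s

7670 m/s


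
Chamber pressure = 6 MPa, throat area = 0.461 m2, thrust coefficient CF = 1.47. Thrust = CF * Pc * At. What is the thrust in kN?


F = 1.47 * 6e6 * 0.461 = 4.0660e+06 N = 4066.0 kN

4066.0 kN


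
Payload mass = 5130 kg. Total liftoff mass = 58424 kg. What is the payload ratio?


PR = 5130 / 58424 = 0.0878

0.0878


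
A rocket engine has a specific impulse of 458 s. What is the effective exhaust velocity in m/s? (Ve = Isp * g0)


Ve = Isp * g0 = 458 * 9.81 = 4493.0 m/s

4493.0 m/s


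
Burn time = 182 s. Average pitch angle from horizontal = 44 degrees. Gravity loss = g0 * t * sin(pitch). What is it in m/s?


GL = 9.81 * 182 * sin(44 deg) = 1240 m/s

1240 m/s


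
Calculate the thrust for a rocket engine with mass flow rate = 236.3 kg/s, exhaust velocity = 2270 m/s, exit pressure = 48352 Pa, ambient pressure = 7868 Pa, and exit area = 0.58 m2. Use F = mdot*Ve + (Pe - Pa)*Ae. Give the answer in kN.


F = 236.3 * 2270 + (48352 - 7868) * 0.58 = 559882.0 N = 559.9 kN

559.9 kN


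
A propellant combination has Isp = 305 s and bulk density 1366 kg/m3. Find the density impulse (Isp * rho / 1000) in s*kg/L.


rho*Isp = 305 * 1366 / 1000 = 417 s*kg/L

417 s*kg/L


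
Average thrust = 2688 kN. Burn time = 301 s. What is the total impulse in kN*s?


It = 2688 * 301 = 809088 kN*s

809088 kN*s


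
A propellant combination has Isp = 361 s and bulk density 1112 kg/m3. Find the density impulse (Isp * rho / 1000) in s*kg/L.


rho*Isp = 361 * 1112 / 1000 = 401 s*kg/L

401 s*kg/L


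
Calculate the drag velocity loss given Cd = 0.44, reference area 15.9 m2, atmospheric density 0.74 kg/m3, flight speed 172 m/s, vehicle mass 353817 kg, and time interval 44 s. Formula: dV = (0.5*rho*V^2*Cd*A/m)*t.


D = 0.5 * 0.74 * 172^2 * 0.44 * 15.9 = 76578.78 N
a = 76578.78 / 353817 = 0.2164 m/s2
dV = 0.2164 * 44 = 9.5 m/s

9.5 m/s


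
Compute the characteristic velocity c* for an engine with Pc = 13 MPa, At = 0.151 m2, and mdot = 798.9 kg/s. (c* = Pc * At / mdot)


c* = 13e6 * 0.151 / 798.9 = 2457 m/s

2457 m/s


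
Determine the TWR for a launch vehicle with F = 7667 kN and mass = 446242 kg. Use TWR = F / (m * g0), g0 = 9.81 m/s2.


TWR = 7667000 / (446242 * 9.81) = 1.75

1.75


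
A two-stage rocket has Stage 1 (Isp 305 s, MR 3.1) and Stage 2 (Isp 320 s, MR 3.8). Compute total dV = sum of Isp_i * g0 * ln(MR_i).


dV1 = 305 * 9.81 * ln(3.1) = 3385.2 m/s
dV2 = 320 * 9.81 * ln(3.8) = 4190.8 m/s
Total dV = 3385.2 + 4190.8 = 7576.0 m/s ~ 7576 m/s

7576 m/s


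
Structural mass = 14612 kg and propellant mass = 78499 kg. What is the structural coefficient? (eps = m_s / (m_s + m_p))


eps = 14612 / (14612 + 78499) = 0.1569

0.1569


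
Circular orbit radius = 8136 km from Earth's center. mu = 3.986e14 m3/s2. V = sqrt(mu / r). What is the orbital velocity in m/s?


V = sqrt(3.986e14 / 8136000) = 6999 m/s

6999 m/s


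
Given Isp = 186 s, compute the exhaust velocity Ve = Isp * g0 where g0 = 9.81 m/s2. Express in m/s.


Ve = Isp * g0 = 186 * 9.81 = 1824.7 m/s

1824.7 m/s


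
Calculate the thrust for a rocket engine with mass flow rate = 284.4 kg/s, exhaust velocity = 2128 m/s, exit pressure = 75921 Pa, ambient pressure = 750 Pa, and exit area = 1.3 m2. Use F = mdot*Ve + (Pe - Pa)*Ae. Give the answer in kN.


F = 284.4 * 2128 + (75921 - 750) * 1.3 = 702926.0 N = 702.9 kN

702.9 kN


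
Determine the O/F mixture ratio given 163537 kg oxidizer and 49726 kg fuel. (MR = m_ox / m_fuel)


MR = 163537 / 49726 = 3.29

3.29


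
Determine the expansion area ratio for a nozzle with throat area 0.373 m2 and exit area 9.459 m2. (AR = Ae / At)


AR = 9.459 / 0.373 = 25.4

25.4


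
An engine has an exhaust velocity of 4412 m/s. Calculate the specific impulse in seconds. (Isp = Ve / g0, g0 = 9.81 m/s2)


Isp = Ve / g0 = 4412 / 9.81 = 449.7 s

449.7 s


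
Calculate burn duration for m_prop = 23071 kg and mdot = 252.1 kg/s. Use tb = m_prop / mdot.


tb = 23071 / 252.1 = 91.5 s

91.5 s


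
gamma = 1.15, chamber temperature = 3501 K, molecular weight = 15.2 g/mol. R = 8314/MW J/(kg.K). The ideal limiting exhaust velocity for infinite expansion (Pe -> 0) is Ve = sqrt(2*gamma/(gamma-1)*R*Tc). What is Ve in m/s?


R = 8314 / 15.2 = 546.97 J/(kg.K)
Ve = sqrt(2 * 1.15 / (1.15 - 1) * 546.97 * 3501) = 5419 m/s

5419 m/s


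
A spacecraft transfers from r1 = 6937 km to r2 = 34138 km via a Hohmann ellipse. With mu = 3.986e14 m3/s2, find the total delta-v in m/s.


V1 = sqrt(mu/r1) = 7580.24 m/s
dV1 = V1*(sqrt(2*r2/(r1+r2)) - 1) = 2192.77 m/s
V2 = sqrt(mu/r2) = 3417.04 m/s
dV2 = V2*(1 - sqrt(2*r1/(r1+r2))) = 1431.12 m/s
Total dV = 3624 m/s

3624 m/s


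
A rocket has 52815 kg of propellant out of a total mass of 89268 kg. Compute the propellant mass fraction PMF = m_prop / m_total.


PMF = 52815 / 89268 = 0.592

0.592


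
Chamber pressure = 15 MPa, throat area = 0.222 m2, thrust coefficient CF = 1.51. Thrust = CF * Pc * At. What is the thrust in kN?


F = 1.51 * 15e6 * 0.222 = 5.0283e+06 N = 5028.3 kN

5028.3 kN


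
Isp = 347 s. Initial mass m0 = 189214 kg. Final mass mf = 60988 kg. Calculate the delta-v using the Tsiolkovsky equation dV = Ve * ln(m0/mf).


Ve = 347 * 9.81 = 3404.07 m/s
dV = 3404.07 * ln(189214/60988) = 3854 m/s

3854 m/s


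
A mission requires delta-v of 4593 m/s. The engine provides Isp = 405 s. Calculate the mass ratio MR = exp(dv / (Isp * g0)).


Ve = 405 * 9.81 = 3973.05 m/s
MR = exp(4593 / 3973.05) = 3.177

3.177


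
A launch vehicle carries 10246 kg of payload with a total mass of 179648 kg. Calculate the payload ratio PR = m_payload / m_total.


PR = 10246 / 179648 = 0.057

0.057


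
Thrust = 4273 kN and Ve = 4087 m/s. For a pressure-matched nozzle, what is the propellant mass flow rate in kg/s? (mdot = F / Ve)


mdot = F / Ve = 4273000 / 4087 = 1045.5 kg/s

1045.5 kg/s


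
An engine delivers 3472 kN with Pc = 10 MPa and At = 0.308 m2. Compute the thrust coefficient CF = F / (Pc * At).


CF = 3472000 / (10e6 * 0.308) = 1.13

1.13


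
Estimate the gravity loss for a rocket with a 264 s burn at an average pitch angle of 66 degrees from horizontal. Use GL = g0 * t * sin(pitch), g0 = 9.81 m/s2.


GL = 9.81 * 264 * sin(66 deg) = 2366 m/s

2366 m/s


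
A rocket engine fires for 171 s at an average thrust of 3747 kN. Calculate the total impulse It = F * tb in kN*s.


It = 3747 * 171 = 640737 kN*s

640737 kN*s


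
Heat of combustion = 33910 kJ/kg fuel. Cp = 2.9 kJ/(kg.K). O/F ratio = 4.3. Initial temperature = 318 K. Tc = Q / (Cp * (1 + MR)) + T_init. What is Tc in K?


Tc = 33910 / (2.9 * (1 + 4.3)) + 318 = 2524 K

2524 K


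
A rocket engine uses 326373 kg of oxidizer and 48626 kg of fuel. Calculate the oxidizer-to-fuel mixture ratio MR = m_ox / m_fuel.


MR = 326373 / 48626 = 6.71

6.71


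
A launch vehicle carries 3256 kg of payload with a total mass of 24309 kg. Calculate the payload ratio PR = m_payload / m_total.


PR = 3256 / 24309 = 0.1339

0.1339


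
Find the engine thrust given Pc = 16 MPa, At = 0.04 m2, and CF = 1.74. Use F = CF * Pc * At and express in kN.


F = 1.74 * 16e6 * 0.04 = 1.1136e+06 N = 1113.6 kN

1113.6 kN


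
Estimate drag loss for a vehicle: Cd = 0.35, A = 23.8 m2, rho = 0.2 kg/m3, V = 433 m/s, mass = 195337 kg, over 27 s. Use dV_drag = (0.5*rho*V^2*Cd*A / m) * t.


D = 0.5 * 0.2 * 433^2 * 0.35 * 23.8 = 156178.34 N
a = 156178.34 / 195337 = 0.7995 m/s2
dV = 0.7995 * 27 = 21.6 m/s

21.6 m/s


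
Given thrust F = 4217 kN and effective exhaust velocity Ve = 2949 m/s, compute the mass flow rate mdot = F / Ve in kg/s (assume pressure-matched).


mdot = F / Ve = 4217000 / 2949 = 1430.0 kg/s

1430.0 kg/s


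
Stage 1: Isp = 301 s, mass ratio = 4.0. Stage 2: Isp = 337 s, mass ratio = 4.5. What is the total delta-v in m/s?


dV1 = 301 * 9.81 * ln(4.0) = 4093.5 m/s
dV2 = 337 * 9.81 * ln(4.5) = 4972.4 m/s
Total dV = 4093.5 + 4972.4 = 9065.9 m/s ~ 9066 m/s

9066 m/s


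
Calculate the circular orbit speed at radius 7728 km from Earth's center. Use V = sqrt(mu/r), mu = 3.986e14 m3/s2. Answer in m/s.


V = sqrt(3.986e14 / 7728000) = 7182 m/s

7182 m/s


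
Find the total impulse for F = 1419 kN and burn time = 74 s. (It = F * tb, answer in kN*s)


It = 1419 * 74 = 105006 kN*s

105006 kN*s


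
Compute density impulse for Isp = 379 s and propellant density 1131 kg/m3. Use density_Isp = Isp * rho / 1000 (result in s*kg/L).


rho*Isp = 379 * 1131 / 1000 = 429 s*kg/L

429 s*kg/L


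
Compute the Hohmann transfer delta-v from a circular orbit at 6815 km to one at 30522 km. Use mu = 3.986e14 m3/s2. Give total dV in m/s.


V1 = sqrt(mu/r1) = 7647.79 m/s
dV1 = V1*(sqrt(2*r2/(r1+r2)) - 1) = 2131.06 m/s
V2 = sqrt(mu/r2) = 3613.78 m/s
dV2 = V2*(1 - sqrt(2*r1/(r1+r2))) = 1430.35 m/s
Total dV = 3561 m/s

3561 m/s


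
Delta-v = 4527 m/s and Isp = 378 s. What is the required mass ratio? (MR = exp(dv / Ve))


Ve = 378 * 9.81 = 3708.18 m/s
MR = exp(4527 / 3708.18) = 3.39

3.39


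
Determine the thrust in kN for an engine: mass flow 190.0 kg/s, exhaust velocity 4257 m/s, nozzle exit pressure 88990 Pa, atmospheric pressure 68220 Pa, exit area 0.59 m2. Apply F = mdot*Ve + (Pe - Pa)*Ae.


F = 190.0 * 4257 + (88990 - 68220) * 0.59 = 821084.0 N = 821.1 kN

821.1 kN


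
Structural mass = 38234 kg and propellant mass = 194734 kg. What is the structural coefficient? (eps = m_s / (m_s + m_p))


eps = 38234 / (38234 + 194734) = 0.1641

0.1641


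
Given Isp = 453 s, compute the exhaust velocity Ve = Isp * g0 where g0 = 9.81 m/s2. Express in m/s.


Ve = Isp * g0 = 453 * 9.81 = 4443.9 m/s

4443.9 m/s


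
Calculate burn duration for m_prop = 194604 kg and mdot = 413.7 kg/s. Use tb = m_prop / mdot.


tb = 194604 / 413.7 = 470.4 s

470.4 s


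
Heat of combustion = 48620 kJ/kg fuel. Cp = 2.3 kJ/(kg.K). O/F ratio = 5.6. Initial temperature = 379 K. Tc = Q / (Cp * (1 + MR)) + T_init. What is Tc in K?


Tc = 48620 / (2.3 * (1 + 5.6)) + 379 = 3582 K

3582 K


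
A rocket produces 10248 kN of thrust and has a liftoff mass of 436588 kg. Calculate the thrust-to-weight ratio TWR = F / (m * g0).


TWR = 10248000 / (436588 * 9.81) = 2.39

2.39


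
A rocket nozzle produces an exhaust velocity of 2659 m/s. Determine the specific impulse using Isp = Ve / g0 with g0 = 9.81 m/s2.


Isp = Ve / g0 = 2659 / 9.81 = 271.0 s

271.0 s


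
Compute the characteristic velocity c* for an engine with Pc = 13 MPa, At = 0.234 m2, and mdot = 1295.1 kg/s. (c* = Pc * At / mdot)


c* = 13e6 * 0.234 / 1295.1 = 2349 m/s

2349 m/s


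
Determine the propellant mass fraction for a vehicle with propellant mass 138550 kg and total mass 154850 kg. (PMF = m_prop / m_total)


PMF = 138550 / 154850 = 0.895

0.895


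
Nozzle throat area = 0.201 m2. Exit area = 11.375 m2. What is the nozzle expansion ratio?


AR = 11.375 / 0.201 = 56.6

56.6


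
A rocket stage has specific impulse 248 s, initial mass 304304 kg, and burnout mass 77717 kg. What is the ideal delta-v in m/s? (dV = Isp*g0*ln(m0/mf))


Ve = 248 * 9.81 = 2432.88 m/s
dV = 2432.88 * ln(304304/77717) = 3321 m/s

3321 m/s


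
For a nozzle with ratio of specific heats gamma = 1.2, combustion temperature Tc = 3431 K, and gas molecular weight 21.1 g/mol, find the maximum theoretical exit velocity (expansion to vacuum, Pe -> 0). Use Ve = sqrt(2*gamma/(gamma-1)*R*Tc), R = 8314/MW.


R = 8314 / 21.1 = 394.03 J/(kg.K)
Ve = sqrt(2 * 1.2 / (1.2 - 1) * 394.03 * 3431) = 4028 m/s

4028 m/s


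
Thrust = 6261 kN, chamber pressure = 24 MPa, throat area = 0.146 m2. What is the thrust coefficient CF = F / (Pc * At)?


CF = 6261000 / (24e6 * 0.146) = 1.79

1.79


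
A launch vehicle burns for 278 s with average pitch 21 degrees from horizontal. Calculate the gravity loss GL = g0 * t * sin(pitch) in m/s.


GL = 9.81 * 278 * sin(21 deg) = 977 m/s

977 m/s


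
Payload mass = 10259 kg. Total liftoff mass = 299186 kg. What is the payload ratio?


PR = 10259 / 299186 = 0.0343

0.0343


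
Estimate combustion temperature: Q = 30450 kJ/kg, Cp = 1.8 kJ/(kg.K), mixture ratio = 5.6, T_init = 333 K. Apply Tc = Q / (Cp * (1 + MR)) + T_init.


Tc = 30450 / (1.8 * (1 + 5.6)) + 333 = 2896 K

2896 K


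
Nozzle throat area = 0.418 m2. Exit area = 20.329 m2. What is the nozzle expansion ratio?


AR = 20.329 / 0.418 = 48.6

48.6


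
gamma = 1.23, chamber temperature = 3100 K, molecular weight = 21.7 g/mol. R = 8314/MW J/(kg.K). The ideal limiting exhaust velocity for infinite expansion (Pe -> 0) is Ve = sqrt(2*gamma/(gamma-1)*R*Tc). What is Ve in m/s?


R = 8314 / 21.7 = 383.13 J/(kg.K)
Ve = sqrt(2 * 1.23 / (1.23 - 1) * 383.13 * 3100) = 3564 m/s

3564 m/s


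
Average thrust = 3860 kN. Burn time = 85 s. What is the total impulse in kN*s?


It = 3860 * 85 = 328100 kN*s

328100 kN*s


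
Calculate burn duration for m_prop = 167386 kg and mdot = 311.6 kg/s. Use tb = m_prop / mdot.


tb = 167386 / 311.6 = 537.2 s

537.2 s


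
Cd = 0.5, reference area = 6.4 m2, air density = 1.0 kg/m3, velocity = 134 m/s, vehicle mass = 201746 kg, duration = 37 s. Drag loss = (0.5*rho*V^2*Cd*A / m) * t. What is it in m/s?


D = 0.5 * 1.0 * 134^2 * 0.5 * 6.4 = 28729.6 N
a = 28729.6 / 201746 = 0.1424 m/s2
dV = 0.1424 * 37 = 5.3 m/s

5.3 m/s


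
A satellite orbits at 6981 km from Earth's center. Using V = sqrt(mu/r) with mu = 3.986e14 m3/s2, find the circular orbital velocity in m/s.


V = sqrt(3.986e14 / 6981000) = 7556 m/s

7556 m/s


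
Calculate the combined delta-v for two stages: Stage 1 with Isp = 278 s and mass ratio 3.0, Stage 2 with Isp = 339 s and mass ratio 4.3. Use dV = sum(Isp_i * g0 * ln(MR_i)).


dV1 = 278 * 9.81 * ln(3.0) = 2996.1 m/s
dV2 = 339 * 9.81 * ln(4.3) = 4850.8 m/s
Total dV = 2996.1 + 4850.8 = 7846.9 m/s ~ 7847 m/s

7847 m/s


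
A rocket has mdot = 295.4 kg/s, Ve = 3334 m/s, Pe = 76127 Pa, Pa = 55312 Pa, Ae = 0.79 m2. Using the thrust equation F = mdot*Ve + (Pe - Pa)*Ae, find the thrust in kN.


F = 295.4 * 3334 + (76127 - 55312) * 0.79 = 1.0013e+06 N = 1001.3 kN

1001.3 kN


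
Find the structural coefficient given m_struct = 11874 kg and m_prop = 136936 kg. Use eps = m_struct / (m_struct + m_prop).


eps = 11874 / (11874 + 136936) = 0.0798

0.0798


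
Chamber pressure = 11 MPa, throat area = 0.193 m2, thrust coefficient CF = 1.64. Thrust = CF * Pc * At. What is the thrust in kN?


F = 1.64 * 11e6 * 0.193 = 3.4817e+06 N = 3481.7 kN

3481.7 kN


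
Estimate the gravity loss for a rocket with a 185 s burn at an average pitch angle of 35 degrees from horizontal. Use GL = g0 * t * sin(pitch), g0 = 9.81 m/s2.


GL = 9.81 * 185 * sin(35 deg) = 1041 m/s

1041 m/s


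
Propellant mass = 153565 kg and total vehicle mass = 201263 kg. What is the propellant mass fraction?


PMF = 153565 / 201263 = 0.763

0.763


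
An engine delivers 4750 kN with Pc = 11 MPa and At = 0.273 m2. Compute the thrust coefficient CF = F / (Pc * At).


CF = 4750000 / (11e6 * 0.273) = 1.58

1.58


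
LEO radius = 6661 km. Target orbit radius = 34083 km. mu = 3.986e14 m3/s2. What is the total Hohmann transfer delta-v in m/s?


V1 = sqrt(mu/r1) = 7735.69 m/s
dV1 = V1*(sqrt(2*r2/(r1+r2)) - 1) = 2270.09 m/s
V2 = sqrt(mu/r2) = 3419.79 m/s
dV2 = V2*(1 - sqrt(2*r1/(r1+r2))) = 1464.32 m/s
Total dV = 3734 m/s

3734 m/s


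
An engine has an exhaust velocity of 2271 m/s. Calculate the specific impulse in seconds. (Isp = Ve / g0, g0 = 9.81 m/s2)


Isp = Ve / g0 = 2271 / 9.81 = 231.5 s

231.5 s


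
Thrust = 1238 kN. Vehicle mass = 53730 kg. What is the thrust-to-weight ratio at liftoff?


TWR = 1238000 / (53730 * 9.81) = 2.35

2.35


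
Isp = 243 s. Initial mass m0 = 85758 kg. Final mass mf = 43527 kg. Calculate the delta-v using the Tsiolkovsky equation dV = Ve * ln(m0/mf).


Ve = 243 * 9.81 = 2383.83 m/s
dV = 2383.83 * ln(85758/43527) = 1617 m/s

1617 m/s


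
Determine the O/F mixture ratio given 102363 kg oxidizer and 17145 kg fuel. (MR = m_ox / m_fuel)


MR = 102363 / 17145 = 5.97

5.97


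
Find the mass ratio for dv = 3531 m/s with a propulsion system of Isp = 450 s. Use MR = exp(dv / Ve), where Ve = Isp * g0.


Ve = 450 * 9.81 = 4414.5 m/s
MR = exp(3531 / 4414.5) = 2.225

2.225


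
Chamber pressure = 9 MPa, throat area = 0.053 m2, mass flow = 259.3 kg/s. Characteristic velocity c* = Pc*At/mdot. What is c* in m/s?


c* = 9e6 * 0.053 / 259.3 = 1840 m/s

1840 m/s


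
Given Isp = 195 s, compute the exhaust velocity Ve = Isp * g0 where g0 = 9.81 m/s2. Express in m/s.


Ve = Isp * g0 = 195 * 9.81 = 1913.0 m/s

1913.0 m/s


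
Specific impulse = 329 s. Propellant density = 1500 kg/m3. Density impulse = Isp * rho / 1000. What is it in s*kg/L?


rho*Isp = 329 * 1500 / 1000 = 494 s*kg/L

494 s*kg/L


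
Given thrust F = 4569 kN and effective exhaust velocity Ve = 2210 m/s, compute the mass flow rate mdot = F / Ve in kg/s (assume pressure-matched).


mdot = F / Ve = 4569000 / 2210 = 2067.4 kg/s

2067.4 kg/s


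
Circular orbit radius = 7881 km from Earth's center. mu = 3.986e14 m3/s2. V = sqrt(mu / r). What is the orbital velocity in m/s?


V = sqrt(3.986e14 / 7881000) = 7112 m/s

7112 m/s


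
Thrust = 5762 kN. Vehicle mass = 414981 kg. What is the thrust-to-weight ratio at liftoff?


TWR = 5762000 / (414981 * 9.81) = 1.42

1.42


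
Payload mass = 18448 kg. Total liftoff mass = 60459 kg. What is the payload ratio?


PR = 18448 / 60459 = 0.3051

0.3051


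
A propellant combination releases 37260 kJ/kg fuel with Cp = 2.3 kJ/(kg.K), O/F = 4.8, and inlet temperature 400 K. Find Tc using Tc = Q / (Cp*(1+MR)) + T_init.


Tc = 37260 / (2.3 * (1 + 4.8)) + 400 = 3193 K

3193 K


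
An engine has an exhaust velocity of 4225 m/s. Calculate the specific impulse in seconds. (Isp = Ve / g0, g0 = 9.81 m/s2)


Isp = Ve / g0 = 4225 / 9.81 = 430.7 s

430.7 s


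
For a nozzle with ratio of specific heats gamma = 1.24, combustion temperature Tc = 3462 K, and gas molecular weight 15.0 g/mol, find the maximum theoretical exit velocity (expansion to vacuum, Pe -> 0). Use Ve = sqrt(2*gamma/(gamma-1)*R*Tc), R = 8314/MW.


R = 8314 / 15.0 = 554.27 J/(kg.K)
Ve = sqrt(2 * 1.24 / (1.24 - 1) * 554.27 * 3462) = 4453 m/s

4453 m/s


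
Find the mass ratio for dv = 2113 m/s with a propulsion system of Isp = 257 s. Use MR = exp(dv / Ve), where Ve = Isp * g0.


Ve = 257 * 9.81 = 2521.17 m/s
MR = exp(2113 / 2521.17) = 2.312

2.312


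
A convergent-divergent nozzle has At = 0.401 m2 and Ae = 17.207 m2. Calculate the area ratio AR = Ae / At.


AR = 17.207 / 0.401 = 42.9

42.9


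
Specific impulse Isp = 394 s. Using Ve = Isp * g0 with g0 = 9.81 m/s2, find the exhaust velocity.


Ve = Isp * g0 = 394 * 9.81 = 3865.1 m/s

3865.1 m/s


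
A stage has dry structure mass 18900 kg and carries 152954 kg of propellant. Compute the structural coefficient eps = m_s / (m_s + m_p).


eps = 18900 / (18900 + 152954) = 0.11

0.11


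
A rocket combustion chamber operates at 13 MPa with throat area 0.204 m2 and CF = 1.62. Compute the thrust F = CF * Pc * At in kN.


F = 1.62 * 13e6 * 0.204 = 4.2962e+06 N = 4296.2 kN

4296.2 kN


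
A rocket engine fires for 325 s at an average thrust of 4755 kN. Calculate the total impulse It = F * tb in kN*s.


It = 4755 * 325 = 1545375 kN*s

1545375 kN*s


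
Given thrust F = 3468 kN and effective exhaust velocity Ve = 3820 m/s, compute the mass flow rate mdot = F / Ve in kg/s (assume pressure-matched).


mdot = F / Ve = 3468000 / 3820 = 907.9 kg/s

907.9 kg/s


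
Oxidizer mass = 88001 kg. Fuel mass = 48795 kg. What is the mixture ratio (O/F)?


MR = 88001 / 48795 = 1.8

1.8


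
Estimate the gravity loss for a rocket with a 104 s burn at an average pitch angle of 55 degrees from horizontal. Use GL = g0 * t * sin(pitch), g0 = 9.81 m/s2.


GL = 9.81 * 104 * sin(55 deg) = 836 m/s

836 m/s


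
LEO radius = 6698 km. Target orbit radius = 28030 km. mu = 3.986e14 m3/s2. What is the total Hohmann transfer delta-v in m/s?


V1 = sqrt(mu/r1) = 7714.29 m/s
dV1 = V1*(sqrt(2*r2/(r1+r2)) - 1) = 2086.99 m/s
V2 = sqrt(mu/r2) = 3771.0 m/s
dV2 = V2*(1 - sqrt(2*r1/(r1+r2))) = 1428.91 m/s
Total dV = 3516 m/s

3516 m/s


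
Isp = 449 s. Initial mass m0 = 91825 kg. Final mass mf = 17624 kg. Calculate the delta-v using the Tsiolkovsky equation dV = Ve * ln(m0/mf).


Ve = 449 * 9.81 = 4404.69 m/s
dV = 4404.69 * ln(91825/17624) = 7270 m/s

7270 m/s


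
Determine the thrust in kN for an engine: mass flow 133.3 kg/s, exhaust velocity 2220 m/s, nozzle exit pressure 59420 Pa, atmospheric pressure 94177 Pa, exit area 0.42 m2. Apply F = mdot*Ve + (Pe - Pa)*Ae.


F = 133.3 * 2220 + (59420 - 94177) * 0.42 = 281328.0 N = 281.3 kN

281.3 kN


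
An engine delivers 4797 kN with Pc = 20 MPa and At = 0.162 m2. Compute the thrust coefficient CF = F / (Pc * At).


CF = 4797000 / (20e6 * 0.162) = 1.48

1.48


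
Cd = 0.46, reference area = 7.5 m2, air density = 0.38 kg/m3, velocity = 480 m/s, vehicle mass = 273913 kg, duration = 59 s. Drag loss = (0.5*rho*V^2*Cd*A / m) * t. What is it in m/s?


D = 0.5 * 0.38 * 480^2 * 0.46 * 7.5 = 151027.2 N
a = 151027.2 / 273913 = 0.5514 m/s2
dV = 0.5514 * 59 = 32.5 m/s

32.5 m/s


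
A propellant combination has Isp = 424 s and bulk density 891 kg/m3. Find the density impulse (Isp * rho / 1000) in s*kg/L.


rho*Isp = 424 * 891 / 1000 = 378 s*kg/L

378 s*kg/L


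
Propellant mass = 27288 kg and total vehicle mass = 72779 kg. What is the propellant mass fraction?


PMF = 27288 / 72779 = 0.375

0.375


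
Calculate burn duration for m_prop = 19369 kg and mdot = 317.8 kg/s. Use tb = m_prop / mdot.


tb = 19369 / 317.8 = 60.9 s

60.9 s


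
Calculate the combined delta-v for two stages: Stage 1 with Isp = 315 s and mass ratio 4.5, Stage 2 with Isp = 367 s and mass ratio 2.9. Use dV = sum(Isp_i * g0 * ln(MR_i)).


dV1 = 315 * 9.81 * ln(4.5) = 4647.8 m/s
dV2 = 367 * 9.81 * ln(2.9) = 3833.2 m/s
Total dV = 4647.8 + 3833.2 = 8481.0 m/s ~ 8481 m/s

8481 m/s


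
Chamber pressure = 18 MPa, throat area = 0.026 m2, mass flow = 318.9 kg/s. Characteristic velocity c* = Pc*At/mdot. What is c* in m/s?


c* = 18e6 * 0.026 / 318.9 = 1468 m/s

1468 m/s


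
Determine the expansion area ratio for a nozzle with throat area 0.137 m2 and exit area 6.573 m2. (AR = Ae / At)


AR = 6.573 / 0.137 = 48.0

48.0


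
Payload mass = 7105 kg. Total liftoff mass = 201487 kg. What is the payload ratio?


PR = 7105 / 201487 = 0.0353

0.0353


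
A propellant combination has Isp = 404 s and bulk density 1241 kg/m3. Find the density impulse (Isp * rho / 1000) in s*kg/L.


rho*Isp = 404 * 1241 / 1000 = 501 s*kg/L

501 s*kg/L


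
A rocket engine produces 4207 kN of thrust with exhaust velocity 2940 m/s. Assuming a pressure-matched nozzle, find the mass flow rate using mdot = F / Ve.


mdot = F / Ve = 4207000 / 2940 = 1431.0 kg/s

1431.0 kg/s


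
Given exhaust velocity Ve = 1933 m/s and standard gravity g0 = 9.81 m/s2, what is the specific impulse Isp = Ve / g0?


Isp = Ve / g0 = 1933 / 9.81 = 197.0 s

197.0 s


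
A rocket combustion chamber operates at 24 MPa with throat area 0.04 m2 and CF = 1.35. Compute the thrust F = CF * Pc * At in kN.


F = 1.35 * 24e6 * 0.04 = 1.2960e+06 N = 1296.0 kN

1296.0 kN


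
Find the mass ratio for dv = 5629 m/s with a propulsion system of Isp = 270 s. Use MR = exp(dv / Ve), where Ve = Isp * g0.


Ve = 270 * 9.81 = 2648.7 m/s
MR = exp(5629 / 2648.7) = 8.375

8.375


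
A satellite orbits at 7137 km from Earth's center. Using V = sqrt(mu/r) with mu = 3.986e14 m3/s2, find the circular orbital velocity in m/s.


V = sqrt(3.986e14 / 7137000) = 7473 m/s

7473 m/s


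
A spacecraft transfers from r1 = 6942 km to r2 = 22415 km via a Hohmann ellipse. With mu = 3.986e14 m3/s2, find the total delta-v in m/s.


V1 = sqrt(mu/r1) = 7577.51 m/s
dV1 = V1*(sqrt(2*r2/(r1+r2)) - 1) = 1786.35 m/s
V2 = sqrt(mu/r2) = 4216.96 m/s
dV2 = V2*(1 - sqrt(2*r1/(r1+r2))) = 1316.94 m/s
Total dV = 3103 m/s

3103 m/s


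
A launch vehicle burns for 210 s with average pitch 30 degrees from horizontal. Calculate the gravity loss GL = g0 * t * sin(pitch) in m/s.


GL = 9.81 * 210 * sin(30 deg) = 1030 m/s

1030 m/s


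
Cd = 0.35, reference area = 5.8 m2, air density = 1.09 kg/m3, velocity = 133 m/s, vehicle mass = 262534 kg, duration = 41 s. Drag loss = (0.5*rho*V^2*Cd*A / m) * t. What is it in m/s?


D = 0.5 * 1.09 * 133^2 * 0.35 * 5.8 = 19570.23 N
a = 19570.23 / 262534 = 0.0745 m/s2
dV = 0.0745 * 41 = 3.1 m/s

3.1 m/s


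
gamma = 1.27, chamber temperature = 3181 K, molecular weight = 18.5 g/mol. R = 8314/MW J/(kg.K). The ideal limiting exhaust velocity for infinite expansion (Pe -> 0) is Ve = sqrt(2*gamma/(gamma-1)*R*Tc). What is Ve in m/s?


R = 8314 / 18.5 = 449.41 J/(kg.K)
Ve = sqrt(2 * 1.27 / (1.27 - 1) * 449.41 * 3181) = 3667 m/s

3667 m/s


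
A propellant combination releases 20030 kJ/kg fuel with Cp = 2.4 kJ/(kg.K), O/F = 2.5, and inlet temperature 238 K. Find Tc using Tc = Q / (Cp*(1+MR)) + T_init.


Tc = 20030 / (2.4 * (1 + 2.5)) + 238 = 2623 K

2623 K


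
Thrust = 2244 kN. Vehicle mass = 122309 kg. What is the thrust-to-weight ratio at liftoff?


TWR = 2244000 / (122309 * 9.81) = 1.87

1.87


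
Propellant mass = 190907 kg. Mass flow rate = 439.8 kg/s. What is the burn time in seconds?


tb = 190907 / 439.8 = 434.1 s

434.1 s


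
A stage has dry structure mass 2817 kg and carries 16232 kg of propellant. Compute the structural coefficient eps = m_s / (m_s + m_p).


eps = 2817 / (2817 + 16232) = 0.1479

0.1479


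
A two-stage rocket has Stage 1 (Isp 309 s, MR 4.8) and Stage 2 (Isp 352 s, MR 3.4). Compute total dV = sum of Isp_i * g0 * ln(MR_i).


dV1 = 309 * 9.81 * ln(4.8) = 4754.9 m/s
dV2 = 352 * 9.81 * ln(3.4) = 4225.8 m/s
Total dV = 4754.9 + 4225.8 = 8980.7 m/s ~ 8981 m/s

8981 m/s


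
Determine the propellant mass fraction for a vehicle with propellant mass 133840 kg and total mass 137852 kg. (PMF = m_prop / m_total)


PMF = 133840 / 137852 = 0.971

0.971


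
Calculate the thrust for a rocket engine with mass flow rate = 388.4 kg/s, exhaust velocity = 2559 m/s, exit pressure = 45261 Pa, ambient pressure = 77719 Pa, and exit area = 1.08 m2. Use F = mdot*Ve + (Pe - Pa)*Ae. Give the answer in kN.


F = 388.4 * 2559 + (45261 - 77719) * 1.08 = 958861.0 N = 958.9 kN

958.9 kN


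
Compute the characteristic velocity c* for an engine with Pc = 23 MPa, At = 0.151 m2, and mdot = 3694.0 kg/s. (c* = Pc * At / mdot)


c* = 23e6 * 0.151 / 3694.0 = 940 m/s

940 m/s


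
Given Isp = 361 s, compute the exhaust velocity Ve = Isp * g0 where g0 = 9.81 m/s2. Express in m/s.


Ve = Isp * g0 = 361 * 9.81 = 3541.4 m/s

3541.4 m/s


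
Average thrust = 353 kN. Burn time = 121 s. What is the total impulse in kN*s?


It = 353 * 121 = 42713 kN*s

42713 kN*s


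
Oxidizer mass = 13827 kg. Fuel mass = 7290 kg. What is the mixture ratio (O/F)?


MR = 13827 / 7290 = 1.9

1.9


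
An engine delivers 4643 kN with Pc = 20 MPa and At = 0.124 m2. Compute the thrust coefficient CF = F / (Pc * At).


CF = 4643000 / (20e6 * 0.124) = 1.87

1.87


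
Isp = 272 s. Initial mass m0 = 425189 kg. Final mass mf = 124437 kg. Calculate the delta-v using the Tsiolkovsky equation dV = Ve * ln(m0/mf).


Ve = 272 * 9.81 = 2668.32 m/s
dV = 2668.32 * ln(425189/124437) = 3279 m/s

3279 m/s


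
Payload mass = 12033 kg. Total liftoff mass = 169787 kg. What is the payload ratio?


PR = 12033 / 169787 = 0.0709

0.0709


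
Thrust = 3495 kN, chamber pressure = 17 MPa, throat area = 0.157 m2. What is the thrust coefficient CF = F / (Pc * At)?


CF = 3495000 / (17e6 * 0.157) = 1.31

1.31


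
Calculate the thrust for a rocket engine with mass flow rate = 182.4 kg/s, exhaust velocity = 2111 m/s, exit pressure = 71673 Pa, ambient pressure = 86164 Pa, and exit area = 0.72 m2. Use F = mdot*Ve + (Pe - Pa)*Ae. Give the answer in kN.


F = 182.4 * 2111 + (71673 - 86164) * 0.72 = 374613.0 N = 374.6 kN

374.6 kN


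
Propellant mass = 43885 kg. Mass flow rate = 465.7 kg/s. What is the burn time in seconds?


tb = 43885 / 465.7 = 94.2 s

94.2 s


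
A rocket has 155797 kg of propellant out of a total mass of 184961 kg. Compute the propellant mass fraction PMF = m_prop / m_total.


PMF = 155797 / 184961 = 0.842

0.842


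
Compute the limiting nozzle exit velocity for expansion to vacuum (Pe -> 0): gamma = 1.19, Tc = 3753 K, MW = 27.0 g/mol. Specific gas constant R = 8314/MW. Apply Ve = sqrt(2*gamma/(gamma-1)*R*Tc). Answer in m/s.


R = 8314 / 27.0 = 307.93 J/(kg.K)
Ve = sqrt(2 * 1.19 / (1.19 - 1) * 307.93 * 3753) = 3805 m/s

3805 m/s


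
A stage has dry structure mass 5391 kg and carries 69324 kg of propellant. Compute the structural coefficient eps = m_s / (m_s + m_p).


eps = 5391 / (5391 + 69324) = 0.0722

0.0722


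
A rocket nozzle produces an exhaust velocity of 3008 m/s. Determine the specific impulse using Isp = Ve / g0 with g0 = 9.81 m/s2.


Isp = Ve / g0 = 3008 / 9.81 = 306.6 s

306.6 s


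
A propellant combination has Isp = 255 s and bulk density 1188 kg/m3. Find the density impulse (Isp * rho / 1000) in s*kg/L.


rho*Isp = 255 * 1188 / 1000 = 303 s*kg/L

303 s*kg/L
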